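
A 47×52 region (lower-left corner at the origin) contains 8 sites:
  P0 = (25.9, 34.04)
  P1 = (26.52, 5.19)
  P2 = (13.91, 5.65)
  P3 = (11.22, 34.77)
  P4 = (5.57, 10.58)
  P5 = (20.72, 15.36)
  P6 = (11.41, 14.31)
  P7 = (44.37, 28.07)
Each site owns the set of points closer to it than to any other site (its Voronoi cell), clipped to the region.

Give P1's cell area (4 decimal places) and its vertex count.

1. box [0,47]×[0,52]: [(0, 0) (47, 0) (47, 52) (0, 52)]
2. ⊥bis P1·P0 via (26.21,19.615): [(0, 19.0517) (0, 0) (47, 0) (47, 20.0618)]  |A|=919.1678
3. ⊥bis P1·P2 via (20.215,5.42): [(20.7285, 19.4972) (20.0173, 0) (47, 0) (47, 20.0618)]  |A|=526.5701
4. ⊥bis P1·P3 via (18.87,19.98): [(20.7285, 19.4972) (20.0173, 0) (47, 0) (47, 20.0618)]  |A|=526.5701
5. ⊥bis P1·P4 via (16.045,7.885): [(20.7285, 19.4972) (20.0173, 0) (47, 0) (47, 20.0618)]  |A|=526.5701
6. ⊥bis P1·P5 via (23.62,10.275): [(40.5371, 19.9229) (20.3235, 8.395) (20.0173, 0) (47, 0) (47, 20.0618)]  |A|=416.697
7. ⊥bis P1·P6 via (18.965,9.75): [(40.5371, 19.9229) (20.3235, 8.395) (20.0173, 0) (47, 0) (47, 20.0618)]  |A|=416.697
8. ⊥bis P1·P7 via (35.445,16.63): [(35.1571, 16.8546) (20.3235, 8.395) (20.0173, 0) (47, 0) (47, 7.6153)]  |A|=333.4541
9. canonical 5-gon: [(35.1571, 16.8546) (20.3235, 8.395) (20.0173, 0) (47, 0) (47, 7.6153)]
10. shoelace: 333.4541

Area of P1's cell: 333.4541 (5 vertices)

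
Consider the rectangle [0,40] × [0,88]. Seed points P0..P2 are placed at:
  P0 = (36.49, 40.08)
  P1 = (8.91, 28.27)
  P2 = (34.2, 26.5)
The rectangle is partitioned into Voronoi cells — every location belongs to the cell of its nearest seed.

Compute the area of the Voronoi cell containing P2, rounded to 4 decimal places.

1. box [0,40]×[0,88]: [(0, 0) (40, 0) (40, 88) (0, 88)]
2. ⊥bis P2·P0 via (35.345,33.29): [(0, 39.2502) (0, 0) (40, 0) (40, 32.505)]  |A|=1435.1053
3. ⊥bis P2·P1 via (21.555,27.385): [(22.1243, 35.5194) (19.6384, 0) (40, 0) (40, 32.505)]  |A|=652.1413
4. canonical 4-gon: [(22.1243, 35.5194) (19.6384, 0) (40, 0) (40, 32.505)]
5. shoelace: 652.1413

Area of P2's cell: 652.1413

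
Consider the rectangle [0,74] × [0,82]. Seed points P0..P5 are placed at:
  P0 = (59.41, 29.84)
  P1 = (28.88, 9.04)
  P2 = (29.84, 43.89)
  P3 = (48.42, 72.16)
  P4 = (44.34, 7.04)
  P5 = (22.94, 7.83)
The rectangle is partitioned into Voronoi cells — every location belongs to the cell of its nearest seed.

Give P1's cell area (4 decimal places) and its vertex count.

Area of P1's cell: 326.2454 (4 vertices)

1. box [0,74]×[0,82]: [(0, 0) (74, 0) (74, 82) (0, 82)]
2. ⊥bis P1·P0 via (44.145,19.44): [(0, 0) (57.3894, 0) (1.5231, 82) (0, 82)]  |A|=2415.4113
3. ⊥bis P1·P2 via (29.36,26.465): [(0, 27.2738) (0, 0) (57.3894, 0) (39.5501, 26.1843)]  |A|=1290.6913
4. ⊥bis P1·P3 via (38.65,40.6): [(0, 27.2738) (0, 0) (57.3894, 0) (39.5501, 26.1843)]  |A|=1290.6913
5. ⊥bis P1·P4 via (36.61,8.04): [(38.9594, 26.2006) (0, 27.2738) (0, 0) (35.5699, 0)]  |A|=997.2601
6. ⊥bis P1·P5 via (25.91,8.435): [(38.9594, 26.2006) (22.197, 26.6623) (27.6282, 0) (35.5699, 0)]  |A|=326.2454
7. canonical 4-gon: [(38.9594, 26.2006) (22.197, 26.6623) (27.6282, 0) (35.5699, 0)]
8. shoelace: 326.2454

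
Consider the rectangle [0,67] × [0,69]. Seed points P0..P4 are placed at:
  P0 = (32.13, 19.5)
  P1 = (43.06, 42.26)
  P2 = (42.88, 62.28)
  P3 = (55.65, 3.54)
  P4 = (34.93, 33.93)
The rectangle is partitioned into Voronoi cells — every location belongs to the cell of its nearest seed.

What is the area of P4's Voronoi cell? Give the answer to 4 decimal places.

1. box [0,67]×[0,69]: [(0, 0) (67, 0) (67, 69) (0, 69)]
2. ⊥bis P4·P0 via (33.53,26.715): [(0, 33.2212) (67, 20.2205) (67, 69) (0, 69)]  |A|=2832.705
3. ⊥bis P4·P1 via (38.995,38.095): [(0, 33.2212) (54.9045, 22.5675) (7.3297, 69) (0, 69)]  |A|=1152.3782
4. ⊥bis P4·P2 via (38.905,48.105): [(0, 59.0149) (0, 33.2212) (54.9045, 22.5675) (24.6401, 52.1052)]  |A|=967.4434
5. ⊥bis P4·P3 via (45.29,18.735): [(0, 59.0149) (0, 33.2212) (51.7958, 23.1707) (53.2621, 24.1704) (24.6401, 52.1052)]  |A|=965.4473
6. canonical 5-gon: [(0, 59.0149) (0, 33.2212) (51.7958, 23.1707) (53.2621, 24.1704) (24.6401, 52.1052)]
7. shoelace: 965.4473

Area of P4's cell: 965.4473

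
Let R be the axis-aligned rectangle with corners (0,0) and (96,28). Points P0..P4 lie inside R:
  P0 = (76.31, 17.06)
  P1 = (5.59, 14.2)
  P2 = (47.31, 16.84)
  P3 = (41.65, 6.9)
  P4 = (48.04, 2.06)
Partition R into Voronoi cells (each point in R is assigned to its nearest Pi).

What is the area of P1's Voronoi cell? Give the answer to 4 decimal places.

Area of P1's cell: 676.7253

1. box [0,96]×[0,28]: [(0, 0) (96, 0) (96, 28) (0, 28)]
2. ⊥bis P1·P0 via (40.95,15.63): [(0, 0) (41.5821, 0) (40.4497, 28) (0, 28)]  |A|=1148.4457
3. ⊥bis P1·P2 via (26.45,15.52): [(0, 0) (27.4321, 0) (25.6603, 28) (0, 28)]  |A|=743.2932
4. ⊥bis P1·P3 via (23.62,10.55): [(0, 0) (21.4843, 0) (26.0157, 22.3839) (25.6603, 28) (0, 28)]  |A|=676.7253
5. ⊥bis P1·P4 via (26.815,8.13): [(0, 0) (21.4843, 0) (26.0157, 22.3839) (25.6603, 28) (0, 28)]  |A|=676.7253
6. canonical 5-gon: [(0, 0) (21.4843, 0) (26.0157, 22.3839) (25.6603, 28) (0, 28)]
7. shoelace: 676.7253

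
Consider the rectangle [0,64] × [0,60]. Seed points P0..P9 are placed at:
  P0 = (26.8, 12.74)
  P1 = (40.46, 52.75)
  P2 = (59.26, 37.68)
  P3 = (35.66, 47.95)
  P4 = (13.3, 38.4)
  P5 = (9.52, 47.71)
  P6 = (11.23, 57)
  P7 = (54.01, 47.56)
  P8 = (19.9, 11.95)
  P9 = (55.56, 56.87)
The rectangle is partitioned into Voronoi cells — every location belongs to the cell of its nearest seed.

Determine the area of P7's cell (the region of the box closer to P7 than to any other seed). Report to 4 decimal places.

1. box [0,64]×[0,60]: [(0, 0) (64, 0) (64, 60) (0, 60)]
2. ⊥bis P7·P0 via (40.405,30.15): [(64, 11.7117) (64, 60) (2.2067, 60)]  |A|=1491.9464
3. ⊥bis P7·P1 via (47.235,50.155): [(39.7643, 30.6506) (64, 11.7117) (64, 60) (51.0059, 60)]  |A|=775.8334
4. ⊥bis P7·P2 via (56.635,42.62): [(41.2093, 34.4231) (64, 46.5336) (64, 60) (51.0059, 60)]  |A|=319.6288
5. ⊥bis P7·P3 via (44.835,47.755): [(44.748, 43.662) (44.5898, 36.2195) (64, 46.5336) (64, 60) (51.0059, 60)]  |A|=307.191
6. ⊥bis P7·P4 via (33.655,42.98): [(44.748, 43.662) (44.5898, 36.2195) (64, 46.5336) (64, 60) (51.0059, 60)]  |A|=307.191
7. ⊥bis P7·P5 via (31.765,47.635): [(44.748, 43.662) (44.5898, 36.2195) (64, 46.5336) (64, 60) (51.0059, 60)]  |A|=307.191
8. ⊥bis P7·P6 via (32.62,52.28): [(44.748, 43.662) (44.5898, 36.2195) (64, 46.5336) (64, 60) (51.0059, 60)]  |A|=307.191
9. ⊥bis P7·P8 via (36.955,29.755): [(44.748, 43.662) (44.5898, 36.2195) (64, 46.5336) (64, 60) (51.0059, 60)]  |A|=307.191
10. ⊥bis P7·P9 via (54.785,52.215): [(48.4293, 53.2731) (44.748, 43.662) (44.5898, 36.2195) (64, 46.5336) (64, 50.6808)]  |A|=190.9333
11. canonical 5-gon: [(48.4293, 53.2731) (44.748, 43.662) (44.5898, 36.2195) (64, 46.5336) (64, 50.6808)]
12. shoelace: 190.9333

Area of P7's cell: 190.9333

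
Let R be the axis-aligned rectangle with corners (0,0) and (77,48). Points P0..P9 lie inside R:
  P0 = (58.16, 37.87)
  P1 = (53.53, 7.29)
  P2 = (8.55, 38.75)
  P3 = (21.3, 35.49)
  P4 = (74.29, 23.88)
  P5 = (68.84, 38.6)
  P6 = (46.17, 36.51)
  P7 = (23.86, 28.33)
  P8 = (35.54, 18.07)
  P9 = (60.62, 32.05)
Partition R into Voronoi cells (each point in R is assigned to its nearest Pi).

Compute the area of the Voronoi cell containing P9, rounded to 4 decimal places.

Area of P9's cell: 217.7863

1. box [0,77]×[0,48]: [(0, 0) (77, 0) (77, 48) (0, 48)]
2. ⊥bis P9·P0 via (59.39,34.96): [(0, 9.857) (0, 0) (77, 0) (77, 42.4034)]  |A|=2012.0259
3. ⊥bis P9·P1 via (57.075,19.67): [(36.8904, 25.4498) (77, 13.9645) (77, 42.4034)]  |A|=570.337
4. ⊥bis P9·P2 via (34.585,35.4): [(36.8904, 25.4498) (77, 13.9645) (77, 42.4034)]  |A|=570.337
5. ⊥bis P9·P3 via (40.96,33.77): [(40.3604, 26.9166) (40.1504, 24.5163) (77, 13.9645) (77, 42.4034)]  |A|=566.3265
6. ⊥bis P9·P4 via (67.455,27.965): [(75.7747, 41.8855) (40.3604, 26.9166) (40.1504, 24.5163) (61.705, 18.3442)]  |A|=338.0615
7. ⊥bis P9·P5 via (64.73,35.325): [(68.8006, 30.2165) (63.6022, 36.7404) (40.3604, 26.9166) (40.1504, 24.5163) (61.705, 18.3442)]  |A|=284.9819
8. ⊥bis P9·P6 via (53.395,34.28): [(68.8006, 30.2165) (63.6022, 36.7404) (52.7369, 32.1479) (49.5506, 21.8246) (61.705, 18.3442)]  |A|=217.8691
9. ⊥bis P9·P7 via (42.24,30.19): [(68.8006, 30.2165) (63.6022, 36.7404) (52.7369, 32.1479) (49.5506, 21.8246) (61.705, 18.3442)]  |A|=217.8691
10. ⊥bis P9·P8 via (48.08,25.06): [(68.8006, 30.2165) (63.6022, 36.7404) (52.7369, 32.1479) (49.6692, 22.2089) (49.9467, 21.7112) (61.705, 18.3442)]  |A|=217.7863
11. canonical 6-gon: [(68.8006, 30.2165) (63.6022, 36.7404) (52.7369, 32.1479) (49.6692, 22.2089) (49.9467, 21.7112) (61.705, 18.3442)]
12. shoelace: 217.7863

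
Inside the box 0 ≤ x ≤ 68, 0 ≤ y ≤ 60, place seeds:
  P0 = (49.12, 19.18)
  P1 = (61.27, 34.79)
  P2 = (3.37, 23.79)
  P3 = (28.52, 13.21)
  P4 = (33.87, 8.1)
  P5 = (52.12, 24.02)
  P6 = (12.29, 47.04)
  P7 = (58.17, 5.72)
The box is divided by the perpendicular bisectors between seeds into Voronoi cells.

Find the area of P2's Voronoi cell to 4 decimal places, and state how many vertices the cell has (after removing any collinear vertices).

1. box [0,68]×[0,60]: [(0, 0) (68, 0) (68, 60) (0, 60)]
2. ⊥bis P2·P0 via (26.245,21.485): [(0, 0) (24.0801, 0) (30.126, 60) (0, 60)]  |A|=1626.1809
3. ⊥bis P2·P1 via (32.32,29.29): [(0, 0) (24.0801, 0) (28.8643, 47.4794) (26.4856, 60) (0, 60)]  |A|=1603.3913
4. ⊥bis P2·P3 via (15.945,18.5): [(0, 0) (8.1625, 0) (28.6377, 48.6722) (26.4856, 60) (0, 60)]  |A|=1207.7868
5. ⊥bis P2·P4 via (18.62,15.945): [(0, 0) (8.1625, 0) (28.6377, 48.6722) (26.4856, 60) (0, 60)]  |A|=1207.7868
6. ⊥bis P2·P5 via (27.745,23.905): [(0, 0) (8.1625, 0) (27.6393, 46.2989) (27.6024, 54.1215) (26.4856, 60) (0, 60)]  |A|=1203.8381
7. ⊥bis P2·P6 via (7.83,35.415): [(0, 38.419) (0, 0) (8.1625, 0) (20.9442, 30.3837)]  |A|=526.3307
8. ⊥bis P2·P7 via (30.77,14.755): [(0, 38.419) (0, 0) (8.1625, 0) (20.9442, 30.3837)]  |A|=526.3307
9. canonical 4-gon: [(0, 38.419) (0, 0) (8.1625, 0) (20.9442, 30.3837)]
10. shoelace: 526.3307

Area of P2's cell: 526.3307 (4 vertices)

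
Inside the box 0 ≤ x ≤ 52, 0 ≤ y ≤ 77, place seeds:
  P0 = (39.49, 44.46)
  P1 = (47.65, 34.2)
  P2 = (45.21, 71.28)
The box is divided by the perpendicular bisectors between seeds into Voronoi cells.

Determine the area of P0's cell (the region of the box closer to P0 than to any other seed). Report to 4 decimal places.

Area of P0's cell: 1872.0429

1. box [0,52]×[0,77]: [(0, 0) (52, 0) (52, 77) (0, 77)]
2. ⊥bis P0·P1 via (43.57,39.33): [(0, 4.6778) (52, 46.0346) (52, 77) (0, 77)]  |A|=2685.4777
3. ⊥bis P0·P2 via (42.35,57.87): [(0, 66.9021) (0, 4.6778) (52, 46.0346) (52, 55.8119)]  |A|=1872.0429
4. canonical 4-gon: [(0, 66.9021) (0, 4.6778) (52, 46.0346) (52, 55.8119)]
5. shoelace: 1872.0429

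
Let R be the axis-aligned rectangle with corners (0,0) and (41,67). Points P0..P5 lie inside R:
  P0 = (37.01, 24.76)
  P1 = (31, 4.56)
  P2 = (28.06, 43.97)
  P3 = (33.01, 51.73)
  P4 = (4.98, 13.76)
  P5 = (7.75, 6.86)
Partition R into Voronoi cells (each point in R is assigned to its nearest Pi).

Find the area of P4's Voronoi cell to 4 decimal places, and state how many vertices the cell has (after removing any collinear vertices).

Area of P4's cell: 442.1978 (5 vertices)

1. box [0,41]×[0,67]: [(0, 0) (41, 0) (41, 67) (0, 67)]
2. ⊥bis P4·P0 via (20.995,19.26): [(0, 0) (27.6094, 0) (4.5997, 67) (0, 67)]  |A|=1079.0072
3. ⊥bis P4·P1 via (17.99,9.16): [(0, 0) (14.7513, 0) (21.2739, 18.4478) (4.5997, 67) (0, 67)]  |A|=960.4047
4. ⊥bis P4·P2 via (16.52,28.865): [(0, 41.486) (0, 0) (14.7513, 0) (21.2739, 18.4478) (18.1148, 27.6466)]  |A|=638.8066
5. ⊥bis P4·P3 via (18.995,32.745): [(0, 41.486) (0, 0) (14.7513, 0) (21.2739, 18.4478) (18.1148, 27.6466)]  |A|=638.8066
6. ⊥bis P4·P5 via (6.365,10.31): [(0, 41.486) (0, 7.7548) (20.3869, 15.9391) (21.2739, 18.4478) (18.1148, 27.6466)]  |A|=442.1978
7. canonical 5-gon: [(0, 41.486) (0, 7.7548) (20.3869, 15.9391) (21.2739, 18.4478) (18.1148, 27.6466)]
8. shoelace: 442.1978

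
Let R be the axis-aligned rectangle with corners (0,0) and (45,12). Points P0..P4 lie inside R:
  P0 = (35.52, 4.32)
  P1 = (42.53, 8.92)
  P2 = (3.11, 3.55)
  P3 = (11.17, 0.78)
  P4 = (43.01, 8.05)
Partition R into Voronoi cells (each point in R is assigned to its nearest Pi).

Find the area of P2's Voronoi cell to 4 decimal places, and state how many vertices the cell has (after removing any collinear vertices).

1. box [0,45]×[0,12]: [(0, 0) (45, 0) (45, 12) (0, 12)]
2. ⊥bis P2·P0 via (19.315,3.935): [(0, 0) (19.4085, 0) (19.1234, 12) (0, 12)]  |A|=231.1913
3. ⊥bis P2·P1 via (22.82,6.235): [(0, 0) (19.4085, 0) (19.1234, 12) (0, 12)]  |A|=231.1913
4. ⊥bis P2·P3 via (7.14,2.165): [(0, 0) (6.3959, 0) (10.52, 12) (0, 12)]  |A|=101.4958
5. ⊥bis P2·P4 via (23.06,5.8): [(0, 0) (6.3959, 0) (10.52, 12) (0, 12)]  |A|=101.4958
6. canonical 4-gon: [(0, 0) (6.3959, 0) (10.52, 12) (0, 12)]
7. shoelace: 101.4958

Area of P2's cell: 101.4958 (4 vertices)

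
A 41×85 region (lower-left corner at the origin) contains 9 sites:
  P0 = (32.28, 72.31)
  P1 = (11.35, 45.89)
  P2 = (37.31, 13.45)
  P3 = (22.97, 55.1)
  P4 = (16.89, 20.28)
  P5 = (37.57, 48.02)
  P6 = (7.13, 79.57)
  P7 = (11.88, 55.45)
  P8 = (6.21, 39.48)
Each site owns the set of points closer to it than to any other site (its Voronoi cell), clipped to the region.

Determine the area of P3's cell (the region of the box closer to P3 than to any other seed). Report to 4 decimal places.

Area of P3's cell: 277.1115

1. box [0,41]×[0,85]: [(0, 0) (41, 0) (41, 85) (0, 85)]
2. ⊥bis P3·P0 via (27.625,63.705): [(0, 78.6491) (0, 0) (41, 0) (41, 56.4696)]  |A|=2769.9343
3. ⊥bis P3·P1 via (17.16,50.495): [(0, 78.6491) (0, 72.1453) (41, 20.4167) (41, 56.4696)]  |A|=872.4126
4. ⊥bis P3·P2 via (30.14,34.275): [(0, 78.6491) (0, 72.1453) (30.0425, 34.2414) (41, 38.0141) (41, 56.4696)]  |A|=776.0017
5. ⊥bis P3·P4 via (19.93,37.69): [(0, 78.6491) (0, 72.1453) (28.4945, 36.1945) (33.2855, 35.358) (41, 38.0141) (41, 56.4696)]  |A|=771.9707
6. ⊥bis P3·P5 via (30.27,51.56): [(34.3859, 60.0476) (0, 78.6491) (0, 72.1453) (24.9732, 40.6373)]  |A|=502.477
7. ⊥bis P3·P6 via (15.05,67.335): [(34.3859, 60.0476) (17.7199, 69.0633) (7.6231, 62.5274) (24.9732, 40.6373)]  |A|=371.3863
8. ⊥bis P3·P7 via (17.425,55.275): [(34.3859, 60.0476) (17.8578, 68.9887) (17.2698, 50.3565) (24.9732, 40.6373)]  |A|=277.1115
9. ⊥bis P3·P8 via (14.59,47.29): [(34.3859, 60.0476) (17.8578, 68.9887) (17.2698, 50.3565) (24.9732, 40.6373)]  |A|=277.1115
10. canonical 4-gon: [(34.3859, 60.0476) (17.8578, 68.9887) (17.2698, 50.3565) (24.9732, 40.6373)]
11. shoelace: 277.1115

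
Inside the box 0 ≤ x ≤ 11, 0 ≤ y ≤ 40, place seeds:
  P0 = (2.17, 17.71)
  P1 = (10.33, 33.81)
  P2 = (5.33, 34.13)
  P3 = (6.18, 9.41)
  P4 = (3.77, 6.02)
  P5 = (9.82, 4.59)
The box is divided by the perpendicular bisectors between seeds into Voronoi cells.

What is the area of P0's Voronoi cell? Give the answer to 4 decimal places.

1. box [0,11]×[0,40]: [(0, 0) (11, 0) (11, 40) (0, 40)]
2. ⊥bis P0·P1 via (6.25,25.76): [(0, 28.9277) (0, 0) (11, 0) (11, 23.3525)]  |A|=287.5414
3. ⊥bis P0·P2 via (3.75,25.92): [(7.2714, 25.2423) (0, 26.6417) (0, 0) (11, 0) (11, 23.3525)]  |A|=279.23
4. ⊥bis P0·P3 via (4.175,13.56): [(7.2714, 25.2423) (0, 26.6417) (0, 11.5429) (11, 16.8574) (11, 23.3525)]  |A|=123.0284
5. ⊥bis P0·P4 via (2.97,11.865): [(7.2714, 25.2423) (0, 26.6417) (0, 11.5429) (11, 16.8574) (11, 23.3525)]  |A|=123.0284
6. ⊥bis P0·P5 via (5.995,11.15): [(7.2714, 25.2423) (0, 26.6417) (0, 11.5429) (11, 16.8574) (11, 23.3525)]  |A|=123.0284
7. canonical 5-gon: [(7.2714, 25.2423) (0, 26.6417) (0, 11.5429) (11, 16.8574) (11, 23.3525)]
8. shoelace: 123.0284

Area of P0's cell: 123.0284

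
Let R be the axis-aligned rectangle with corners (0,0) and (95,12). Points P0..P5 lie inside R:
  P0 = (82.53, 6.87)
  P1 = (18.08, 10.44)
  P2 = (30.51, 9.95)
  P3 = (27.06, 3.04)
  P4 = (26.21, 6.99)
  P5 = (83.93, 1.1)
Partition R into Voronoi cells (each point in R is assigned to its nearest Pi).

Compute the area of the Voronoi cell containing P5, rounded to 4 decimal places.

Area of P5's cell: 96.4345

1. box [0,95]×[0,12]: [(0, 0) (95, 0) (95, 12) (0, 12)]
2. ⊥bis P5·P0 via (83.23,3.985): [(66.8061, 0) (95, 0) (95, 6.8408)]  |A|=96.4345
3. ⊥bis P5·P1 via (51.005,5.77): [(66.8061, 0) (95, 0) (95, 6.8408)]  |A|=96.4345
4. ⊥bis P5·P2 via (57.22,5.525): [(66.8061, 0) (95, 0) (95, 6.8408)]  |A|=96.4345
5. ⊥bis P5·P3 via (55.495,2.07): [(66.8061, 0) (95, 0) (95, 6.8408)]  |A|=96.4345
6. ⊥bis P5·P4 via (55.07,4.045): [(66.8061, 0) (95, 0) (95, 6.8408)]  |A|=96.4345
7. canonical 3-gon: [(66.8061, 0) (95, 0) (95, 6.8408)]
8. shoelace: 96.4345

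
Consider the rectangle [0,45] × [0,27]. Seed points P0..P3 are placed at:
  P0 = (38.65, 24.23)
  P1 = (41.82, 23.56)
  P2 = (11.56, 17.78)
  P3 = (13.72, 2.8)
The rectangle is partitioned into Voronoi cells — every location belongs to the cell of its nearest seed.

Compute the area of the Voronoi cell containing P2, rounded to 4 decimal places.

Area of P2's cell: 424.6957

1. box [0,45]×[0,27]: [(0, 0) (45, 0) (45, 27) (0, 27)]
2. ⊥bis P2·P0 via (25.105,21.005): [(0, 0) (30.1062, 0) (23.6776, 27) (0, 27)]  |A|=726.0814
3. ⊥bis P2·P1 via (26.69,20.67): [(0, 0) (30.1062, 0) (23.6776, 27) (0, 27)]  |A|=726.0814
4. ⊥bis P2·P3 via (12.64,10.29): [(0, 8.4674) (27.1578, 12.3834) (23.6776, 27) (0, 27)]  |A|=424.6957
5. canonical 4-gon: [(0, 8.4674) (27.1578, 12.3834) (23.6776, 27) (0, 27)]
6. shoelace: 424.6957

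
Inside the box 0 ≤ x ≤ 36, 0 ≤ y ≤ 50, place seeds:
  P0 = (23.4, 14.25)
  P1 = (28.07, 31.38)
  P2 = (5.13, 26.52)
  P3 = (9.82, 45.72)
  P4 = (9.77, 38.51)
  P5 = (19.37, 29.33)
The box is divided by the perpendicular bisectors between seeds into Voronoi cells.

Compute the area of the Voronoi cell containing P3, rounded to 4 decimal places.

1. box [0,36]×[0,50]: [(0, 0) (36, 0) (36, 50) (0, 50)]
2. ⊥bis P3·P0 via (16.61,29.985): [(0, 22.8174) (36, 38.3522) (36, 50) (0, 50)]  |A|=698.9466
3. ⊥bis P3·P1 via (18.945,38.55): [(0, 22.8174) (9.9603, 27.1155) (27.9419, 50) (0, 50)]  |A|=455.0913
4. ⊥bis P3·P2 via (7.475,36.12): [(0, 37.9459) (15.4961, 34.1607) (27.9419, 50) (0, 50)]  |A|=314.6856
5. ⊥bis P3·P4 via (9.795,42.115): [(0, 42.1829) (21.6814, 42.0326) (27.9419, 50) (0, 50)]  |A|=196.0552
6. ⊥bis P3·P5 via (14.595,37.525): [(0, 42.1829) (21.6814, 42.0326) (27.9419, 50) (0, 50)]  |A|=196.0552
7. canonical 4-gon: [(0, 42.1829) (21.6814, 42.0326) (27.9419, 50) (0, 50)]
8. shoelace: 196.0552

Area of P3's cell: 196.0552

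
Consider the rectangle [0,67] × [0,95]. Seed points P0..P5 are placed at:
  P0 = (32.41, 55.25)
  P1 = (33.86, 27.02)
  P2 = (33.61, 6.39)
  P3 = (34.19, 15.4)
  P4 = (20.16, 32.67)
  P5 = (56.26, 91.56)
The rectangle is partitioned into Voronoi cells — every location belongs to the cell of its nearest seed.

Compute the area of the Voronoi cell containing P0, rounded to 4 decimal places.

1. box [0,67]×[0,95]: [(0, 0) (67, 0) (67, 95) (0, 95)]
2. ⊥bis P0·P1 via (33.135,41.135): [(0, 39.4331) (67, 42.8744) (67, 95) (0, 95)]  |A|=3607.6989
3. ⊥bis P0·P2 via (33.01,30.82): [(0, 39.4331) (67, 42.8744) (67, 95) (0, 95)]  |A|=3607.6989
4. ⊥bis P0·P3 via (33.3,35.325): [(0, 39.4331) (67, 42.8744) (67, 95) (0, 95)]  |A|=3607.6989
5. ⊥bis P0·P4 via (26.285,43.96): [(0, 58.22) (31.6343, 41.0579) (67, 42.8744) (67, 95) (0, 95)]  |A|=3310.5427
6. ⊥bis P0·P5 via (44.335,73.405): [(0, 58.22) (31.6343, 41.0579) (67, 42.8744) (67, 58.5176) (11.4581, 95) (0, 95)]  |A|=2297.3924
7. canonical 6-gon: [(0, 58.22) (31.6343, 41.0579) (67, 42.8744) (67, 58.5176) (11.4581, 95) (0, 95)]
8. shoelace: 2297.3924

Area of P0's cell: 2297.3924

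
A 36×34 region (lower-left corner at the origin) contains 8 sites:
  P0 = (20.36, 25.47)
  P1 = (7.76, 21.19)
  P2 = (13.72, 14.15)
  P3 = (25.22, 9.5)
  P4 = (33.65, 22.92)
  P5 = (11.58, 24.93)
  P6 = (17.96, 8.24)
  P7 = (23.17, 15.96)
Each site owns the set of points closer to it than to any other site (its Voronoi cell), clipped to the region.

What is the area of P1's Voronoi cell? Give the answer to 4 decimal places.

1. box [0,36]×[0,34]: [(0, 0) (36, 0) (36, 34) (0, 34)]
2. ⊥bis P1·P0 via (14.06,23.33): [(0, 0) (21.9848, 0) (10.4356, 34) (0, 34)]  |A|=551.1465
3. ⊥bis P1·P2 via (10.74,17.67): [(0, 8.5776) (14.8117, 21.1171) (10.4356, 34) (0, 34)]  |A|=255.4949
4. ⊥bis P1·P3 via (16.49,15.345): [(0, 8.5776) (14.8117, 21.1171) (10.4356, 34) (0, 34)]  |A|=255.4949
5. ⊥bis P1·P4 via (20.705,22.055): [(0, 8.5776) (14.8117, 21.1171) (10.4356, 34) (0, 34)]  |A|=255.4949
6. ⊥bis P1·P5 via (9.67,23.06): [(0, 32.9368) (0, 8.5776) (13.0404, 19.6175)]  |A|=158.8271
7. ⊥bis P1·P6 via (12.86,14.715): [(0, 32.9368) (0, 8.5776) (13.0404, 19.6175)]  |A|=158.8271
8. ⊥bis P1·P7 via (15.465,18.575): [(0, 32.9368) (0, 8.5776) (13.0404, 19.6175)]  |A|=158.8271
9. canonical 3-gon: [(0, 32.9368) (0, 8.5776) (13.0404, 19.6175)]
10. shoelace: 158.8271

Area of P1's cell: 158.8271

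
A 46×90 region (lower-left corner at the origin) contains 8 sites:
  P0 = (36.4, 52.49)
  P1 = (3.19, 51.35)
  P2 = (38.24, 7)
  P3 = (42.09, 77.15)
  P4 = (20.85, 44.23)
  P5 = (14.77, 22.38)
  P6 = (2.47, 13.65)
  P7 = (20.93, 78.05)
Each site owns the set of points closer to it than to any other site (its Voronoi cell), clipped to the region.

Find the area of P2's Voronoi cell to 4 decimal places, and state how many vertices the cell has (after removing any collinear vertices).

Area of P2's cell: 573.8698 (6 vertices)

1. box [0,46]×[0,90]: [(0, 0) (46, 0) (46, 90) (0, 90)]
2. ⊥bis P2·P0 via (37.32,29.745): [(0, 28.2355) (0, 0) (46, 0) (46, 30.0961)]  |A|=1341.6258
3. ⊥bis P2·P1 via (20.715,29.175): [(20.5794, 29.0679) (0, 12.8038) (0, 0) (46, 0) (46, 30.0961)]  |A|=1182.8387
4. ⊥bis P2·P3 via (40.165,42.075): [(20.5794, 29.0679) (0, 12.8038) (0, 0) (46, 0) (46, 30.0961)]  |A|=1182.8387
5. ⊥bis P2·P4 via (29.545,25.615): [(38.488, 29.7922) (0, 11.8146) (0, 0) (46, 0) (46, 30.0961)]  |A|=1025.6234
6. ⊥bis P2·P5 via (26.505,14.69): [(38.488, 29.7922) (35.4812, 28.3878) (16.8786, 0) (46, 0) (46, 30.0961)]  |A|=576.4518
7. ⊥bis P2·P6 via (20.355,10.325): [(38.488, 29.7922) (35.4812, 28.3878) (19.0521, 3.3168) (18.4355, 0) (46, 0) (46, 30.0961)]  |A|=573.8698
8. ⊥bis P2·P7 via (29.585,42.525): [(38.488, 29.7922) (35.4812, 28.3878) (19.0521, 3.3168) (18.4355, 0) (46, 0) (46, 30.0961)]  |A|=573.8698
9. canonical 6-gon: [(38.488, 29.7922) (35.4812, 28.3878) (19.0521, 3.3168) (18.4355, 0) (46, 0) (46, 30.0961)]
10. shoelace: 573.8698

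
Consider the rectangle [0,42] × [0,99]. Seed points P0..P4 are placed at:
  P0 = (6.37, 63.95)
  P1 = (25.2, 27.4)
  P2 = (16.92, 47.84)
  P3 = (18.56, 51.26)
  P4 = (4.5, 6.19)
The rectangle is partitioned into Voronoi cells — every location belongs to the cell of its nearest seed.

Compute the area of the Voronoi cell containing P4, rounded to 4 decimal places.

Area of P4's cell: 500.6673

1. box [0,42]×[0,99]: [(0, 0) (42, 0) (42, 99) (0, 99)]
2. ⊥bis P4·P0 via (5.435,35.07): [(0, 35.246) (0, 0) (42, 0) (42, 33.8862)]  |A|=1451.7753
3. ⊥bis P4·P1 via (14.85,16.795): [(0, 31.2879) (0, 0) (32.0588, 0)]  |A|=501.5266
4. ⊥bis P4·P2 via (10.71,27.015): [(1.5923, 29.7339) (0, 30.2087) (0, 0) (32.0588, 0)]  |A|=500.6673
5. ⊥bis P4·P3 via (11.53,28.725): [(1.5923, 29.7339) (0, 30.2087) (0, 0) (32.0588, 0)]  |A|=500.6673
6. canonical 4-gon: [(1.5923, 29.7339) (0, 30.2087) (0, 0) (32.0588, 0)]
7. shoelace: 500.6673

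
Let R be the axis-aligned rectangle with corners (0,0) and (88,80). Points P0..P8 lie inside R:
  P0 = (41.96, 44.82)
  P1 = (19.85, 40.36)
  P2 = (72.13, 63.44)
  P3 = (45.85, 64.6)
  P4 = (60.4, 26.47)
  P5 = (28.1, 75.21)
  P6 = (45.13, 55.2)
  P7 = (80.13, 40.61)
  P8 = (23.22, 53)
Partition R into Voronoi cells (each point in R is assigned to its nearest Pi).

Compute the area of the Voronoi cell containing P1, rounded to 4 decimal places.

Area of P1's cell: 1567.9469

1. box [0,88]×[0,80]: [(0, 0) (88, 0) (88, 80) (0, 80)]
2. ⊥bis P1·P0 via (30.905,42.59): [(0, 0) (39.4962, 0) (23.3587, 80) (0, 80)]  |A|=2514.1961
3. ⊥bis P1·P2 via (45.99,51.9): [(0, 0) (39.4962, 0) (23.3587, 80) (0, 80)]  |A|=2514.1961
4. ⊥bis P1·P3 via (32.85,52.48): [(0, 0) (39.4962, 0) (27.8222, 57.8729) (7.1929, 80) (0, 80)]  |A|=2335.3449
5. ⊥bis P1·P4 via (40.125,33.415): [(0, 0) (28.679, 0) (35.487, 19.8751) (27.8222, 57.8729) (7.1929, 80) (0, 80)]  |A|=2227.8489
6. ⊥bis P1·P5 via (23.975,57.785): [(0, 63.4606) (0, 0) (28.679, 0) (35.487, 19.8751) (28.0337, 56.8242)]  |A|=1904.191
7. ⊥bis P1·P6 via (32.49,47.78): [(27.0432, 57.0587) (0, 63.4606) (0, 0) (28.679, 0) (35.487, 19.8751) (28.4802, 54.6107)]  |A|=1903.1471
8. ⊥bis P1·P7 via (49.99,40.485): [(27.0432, 57.0587) (0, 63.4606) (0, 0) (28.679, 0) (35.487, 19.8751) (28.4802, 54.6107)]  |A|=1903.1471
9. ⊥bis P1·P8 via (21.535,46.68): [(0, 52.4215) (0, 0) (28.679, 0) (35.487, 19.8751) (30.5656, 44.2723)]  |A|=1567.9469
10. canonical 5-gon: [(0, 52.4215) (0, 0) (28.679, 0) (35.487, 19.8751) (30.5656, 44.2723)]
11. shoelace: 1567.9469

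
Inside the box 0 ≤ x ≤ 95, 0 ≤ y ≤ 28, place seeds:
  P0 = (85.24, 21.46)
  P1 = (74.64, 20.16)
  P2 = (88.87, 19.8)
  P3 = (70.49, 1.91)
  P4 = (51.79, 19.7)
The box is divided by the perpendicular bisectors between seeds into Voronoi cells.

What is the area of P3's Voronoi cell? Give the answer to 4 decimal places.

1. box [0,95]×[0,28]: [(0, 0) (95, 0) (95, 28) (0, 28)]
2. ⊥bis P3·P0 via (77.865,11.685): [(0, 0) (93.3526, 0) (56.2407, 28) (0, 28)]  |A|=2094.306
3. ⊥bis P3·P1 via (72.565,11.035): [(0, 27.5361) (0, 0) (93.3526, 0) (81.3848, 9.0294)]  |A|=1541.9682
4. ⊥bis P3·P2 via (79.68,10.855): [(0, 27.5361) (0, 0) (90.2456, 0) (81.6564, 8.8245) (81.3848, 9.0294)]  |A|=1528.2595
5. ⊥bis P3·P4 via (61.14,10.805): [(63.3519, 13.13) (50.8608, 0) (90.2456, 0) (81.6564, 8.8245) (81.3848, 9.0294)]  |A|=322.1259
6. canonical 5-gon: [(63.3519, 13.13) (50.8608, 0) (90.2456, 0) (81.6564, 8.8245) (81.3848, 9.0294)]
7. shoelace: 322.1259

Area of P3's cell: 322.1259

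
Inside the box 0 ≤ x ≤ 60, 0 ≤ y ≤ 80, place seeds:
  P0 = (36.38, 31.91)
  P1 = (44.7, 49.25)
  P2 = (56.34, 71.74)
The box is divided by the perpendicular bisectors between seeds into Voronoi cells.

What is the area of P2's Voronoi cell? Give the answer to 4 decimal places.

Area of P2's cell: 575.6989

1. box [0,60]×[0,80]: [(0, 0) (60, 0) (60, 80) (0, 80)]
2. ⊥bis P2·P0 via (46.36,51.825): [(0, 75.0574) (60, 44.9896) (60, 80) (0, 80)]  |A|=1198.591
3. ⊥bis P2·P1 via (50.52,60.495): [(60, 55.5885) (60, 80) (12.8338, 80)]  |A|=575.6989
4. canonical 3-gon: [(60, 55.5885) (60, 80) (12.8338, 80)]
5. shoelace: 575.6989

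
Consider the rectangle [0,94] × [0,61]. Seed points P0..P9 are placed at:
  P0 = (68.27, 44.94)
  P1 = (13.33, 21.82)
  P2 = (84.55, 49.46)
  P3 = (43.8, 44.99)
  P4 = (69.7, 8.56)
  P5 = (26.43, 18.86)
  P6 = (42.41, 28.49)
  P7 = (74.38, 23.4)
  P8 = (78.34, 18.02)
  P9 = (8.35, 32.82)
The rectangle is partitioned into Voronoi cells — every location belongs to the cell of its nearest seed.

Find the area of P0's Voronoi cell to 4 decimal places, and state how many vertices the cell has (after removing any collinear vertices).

Area of P0's cell: 557.7881 (5 vertices)

1. box [0,94]×[0,61]: [(0, 0) (94, 0) (94, 61) (0, 61)]
2. ⊥bis P0·P1 via (40.8,33.38): [(54.8471, 0) (94, 0) (94, 61) (29.1769, 61)]  |A|=3171.2699
3. ⊥bis P0·P2 via (76.41,47.2): [(54.8471, 0) (89.5147, 0) (72.5786, 61) (29.1769, 61)]  |A|=2381.113
4. ⊥bis P0·P3 via (56.035,44.965): [(55.9431, 0) (89.5147, 0) (72.5786, 61) (56.0678, 61)]  |A|=1527.5111
5. ⊥bis P0·P4 via (68.985,26.75): [(55.9967, 26.2395) (81.9463, 27.2595) (72.5786, 61) (56.0678, 61)]  |A|=729.5156
6. ⊥bis P0·P5 via (47.35,31.9): [(55.9967, 26.2395) (81.9463, 27.2595) (72.5786, 61) (56.0678, 61)]  |A|=729.5156
7. ⊥bis P0·P6 via (55.34,36.715): [(56.016, 35.6523) (61.8571, 26.4698) (81.9463, 27.2595) (72.5786, 61) (56.0678, 61)]  |A|=701.9362
8. ⊥bis P0·P7 via (71.325,34.17): [(56.016, 35.6523) (59.1549, 30.7178) (79.3923, 36.4584) (72.5786, 61) (56.0678, 61)]  |A|=557.7881
9. ⊥bis P0·P8 via (73.305,31.48): [(56.016, 35.6523) (59.1549, 30.7178) (79.3923, 36.4584) (72.5786, 61) (56.0678, 61)]  |A|=557.7881
10. ⊥bis P0·P9 via (38.31,38.88): [(56.016, 35.6523) (59.1549, 30.7178) (79.3923, 36.4584) (72.5786, 61) (56.0678, 61)]  |A|=557.7881
11. canonical 5-gon: [(56.016, 35.6523) (59.1549, 30.7178) (79.3923, 36.4584) (72.5786, 61) (56.0678, 61)]
12. shoelace: 557.7881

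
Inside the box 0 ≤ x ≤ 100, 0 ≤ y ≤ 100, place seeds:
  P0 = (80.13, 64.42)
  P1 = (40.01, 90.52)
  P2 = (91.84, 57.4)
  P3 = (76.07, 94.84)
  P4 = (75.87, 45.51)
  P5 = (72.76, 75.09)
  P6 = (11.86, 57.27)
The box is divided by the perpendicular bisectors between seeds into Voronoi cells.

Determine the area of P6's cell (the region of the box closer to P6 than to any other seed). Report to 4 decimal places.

Area of P6's cell: 3151.6140

1. box [0,100]×[0,100]: [(0, 0) (100, 0) (100, 100) (0, 100)]
2. ⊥bis P6·P0 via (45.995,60.845): [(0, 0) (52.3674, 0) (41.8942, 100) (0, 100)]  |A|=4713.081
3. ⊥bis P6·P1 via (25.935,73.895): [(0, 95.852) (0, 0) (52.3674, 0) (46.447, 56.5292)]  |A|=3706.1617
4. ⊥bis P6·P2 via (51.85,57.335): [(0, 95.852) (0, 0) (51.9432, 0) (51.9365, 4.114) (46.447, 56.5292)]  |A|=3705.2892
5. ⊥bis P6·P3 via (43.965,76.055): [(0, 95.852) (0, 0) (51.9432, 0) (51.9365, 4.114) (46.447, 56.5292)]  |A|=3705.2892
6. ⊥bis P6·P4 via (43.865,51.39): [(45.0296, 57.7292) (0, 95.852) (0, 0) (34.4236, 0)]  |A|=3151.7122
7. ⊥bis P6·P5 via (42.31,66.18): [(44.9344, 57.211) (44.7015, 58.007) (0, 95.852) (0, 0) (34.4236, 0)]  |A|=3151.614
8. canonical 5-gon: [(44.9344, 57.211) (44.7015, 58.007) (0, 95.852) (0, 0) (34.4236, 0)]
9. shoelace: 3151.614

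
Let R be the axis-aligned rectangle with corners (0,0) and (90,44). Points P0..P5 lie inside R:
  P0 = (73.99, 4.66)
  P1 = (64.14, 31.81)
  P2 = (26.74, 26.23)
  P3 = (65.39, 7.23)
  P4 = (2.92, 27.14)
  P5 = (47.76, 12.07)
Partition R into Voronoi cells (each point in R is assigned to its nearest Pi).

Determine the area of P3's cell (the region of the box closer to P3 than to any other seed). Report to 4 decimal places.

1. box [0,90]×[0,44]: [(0, 0) (90, 0) (90, 44) (0, 44)]
2. ⊥bis P3·P0 via (69.69,5.945): [(0, 0) (67.9134, 0) (81.0623, 44) (0, 44)]  |A|=3277.4646
3. ⊥bis P3·P1 via (64.765,19.52): [(0, 16.2264) (0, 0) (67.9134, 0) (73.8853, 19.9838)]  |A|=1278.0313
4. ⊥bis P3·P2 via (46.065,16.73): [(46.9922, 18.6162) (37.8407, 0) (67.9134, 0) (73.8853, 19.9838)]  |A|=544.5492
5. ⊥bis P3·P4 via (34.155,17.185): [(46.9922, 18.6162) (37.8407, 0) (67.9134, 0) (73.8853, 19.9838)]  |A|=544.5492
6. ⊥bis P3·P5 via (56.575,9.65): [(59.207, 19.2374) (53.9258, 0) (67.9134, 0) (73.8853, 19.9838)]  |A|=278.9778
7. canonical 4-gon: [(59.207, 19.2374) (53.9258, 0) (67.9134, 0) (73.8853, 19.9838)]
8. shoelace: 278.9778

Area of P3's cell: 278.9778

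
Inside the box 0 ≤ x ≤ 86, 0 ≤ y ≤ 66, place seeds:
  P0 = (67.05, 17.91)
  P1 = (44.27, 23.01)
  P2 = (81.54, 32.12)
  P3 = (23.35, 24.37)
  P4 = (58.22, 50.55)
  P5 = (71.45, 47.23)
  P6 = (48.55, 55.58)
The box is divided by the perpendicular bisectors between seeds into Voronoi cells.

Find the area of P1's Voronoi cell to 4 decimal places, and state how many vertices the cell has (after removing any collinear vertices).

1. box [0,86]×[0,66]: [(0, 0) (86, 0) (86, 66) (0, 66)]
2. ⊥bis P1·P0 via (55.66,20.46): [(0, 0) (51.0794, 0) (65.8555, 66) (0, 66)]  |A|=3858.8525
3. ⊥bis P1·P2 via (62.905,27.565): [(0, 0) (51.0794, 0) (59.9538, 39.6388) (53.5102, 66) (0, 66)]  |A|=3696.1344
4. ⊥bis P1·P3 via (33.81,23.69): [(32.2699, 0) (51.0794, 0) (59.9538, 39.6388) (53.5102, 66) (36.5606, 66)]  |A|=1424.7286
5. ⊥bis P1·P4 via (51.245,36.78): [(35.1897, 44.9126) (32.2699, 0) (51.0794, 0) (58.4919, 33.1092)]  |A|=851.8967
6. ⊥bis P1·P5 via (57.86,35.12): [(35.1897, 44.9126) (32.2699, 0) (51.0794, 0) (58.4919, 33.1092)]  |A|=851.8967
7. ⊥bis P1·P6 via (46.41,39.295): [(46.2343, 39.3181) (34.9226, 40.8045) (32.2699, 0) (51.0794, 0) (58.4919, 33.1092)]  |A|=828.4637
8. canonical 5-gon: [(46.2343, 39.3181) (34.9226, 40.8045) (32.2699, 0) (51.0794, 0) (58.4919, 33.1092)]
9. shoelace: 828.4637

Area of P1's cell: 828.4637 (5 vertices)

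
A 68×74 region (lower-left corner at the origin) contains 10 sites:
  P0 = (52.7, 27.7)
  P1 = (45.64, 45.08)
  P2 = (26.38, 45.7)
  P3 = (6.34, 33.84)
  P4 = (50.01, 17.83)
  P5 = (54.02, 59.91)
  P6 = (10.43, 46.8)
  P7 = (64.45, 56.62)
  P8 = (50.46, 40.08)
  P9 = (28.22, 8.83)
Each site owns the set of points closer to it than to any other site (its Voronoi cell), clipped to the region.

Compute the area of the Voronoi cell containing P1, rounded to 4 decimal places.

Area of P1's cell: 281.1496

1. box [0,68]×[0,74]: [(0, 0) (68, 0) (68, 74) (0, 74)]
2. ⊥bis P1·P0 via (49.17,36.39): [(0, 16.4165) (68, 44.039) (68, 74) (0, 74)]  |A|=2976.5142
3. ⊥bis P1·P2 via (36.01,45.39): [(35.5421, 30.8541) (68, 44.039) (68, 74) (36.931, 74)]  |A|=1156.4853
4. ⊥bis P1·P3 via (25.99,39.46): [(35.5421, 30.8541) (68, 44.039) (68, 74) (36.931, 74)]  |A|=1156.4853
5. ⊥bis P1·P4 via (47.825,31.455): [(35.5421, 30.8541) (68, 44.039) (68, 74) (36.931, 74)]  |A|=1156.4853
6. ⊥bis P1·P5 via (49.83,52.495): [(36.4815, 60.0378) (35.5421, 30.8541) (66.1351, 43.2815)]  |A|=440.5712
7. ⊥bis P1·P6 via (28.035,45.94): [(36.4815, 60.0378) (35.5421, 30.8541) (66.1351, 43.2815)]  |A|=440.5712
8. ⊥bis P1·P7 via (55.045,50.85): [(56.2675, 48.8574) (36.4815, 60.0378) (35.5421, 30.8541) (60.9744, 41.1851)]  |A|=415.8406
9. ⊥bis P1·P8 via (48.05,42.58): [(55.1921, 49.465) (36.4815, 60.0378) (35.5421, 30.8541) (36.1369, 31.0958)]  |A|=281.1496
10. ⊥bis P1·P9 via (36.93,26.955): [(55.1921, 49.465) (36.4815, 60.0378) (35.5421, 30.8541) (36.1369, 31.0958)]  |A|=281.1496
11. canonical 4-gon: [(55.1921, 49.465) (36.4815, 60.0378) (35.5421, 30.8541) (36.1369, 31.0958)]
12. shoelace: 281.1496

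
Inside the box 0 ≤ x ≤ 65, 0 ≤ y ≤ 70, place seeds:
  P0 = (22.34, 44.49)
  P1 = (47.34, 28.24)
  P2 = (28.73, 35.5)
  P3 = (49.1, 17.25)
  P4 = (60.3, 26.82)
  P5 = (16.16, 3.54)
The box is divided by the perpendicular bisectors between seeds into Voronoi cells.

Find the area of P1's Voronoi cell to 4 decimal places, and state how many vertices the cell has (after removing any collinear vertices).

1. box [0,65]×[0,70]: [(0, 0) (65, 0) (65, 70) (0, 70)]
2. ⊥bis P1·P0 via (34.84,36.365): [(11.2027, 0) (65, 0) (65, 70) (56.7027, 70)]  |A|=2173.3075
3. ⊥bis P1·P2 via (38.035,31.87): [(47.2168, 55.4062) (25.6021, 0) (65, 0) (65, 70) (56.7027, 70)]  |A|=1774.4009
4. ⊥bis P1·P3 via (48.22,22.745): [(47.2168, 55.4062) (33.5593, 20.3972) (65, 25.4322) (65, 70) (56.7027, 70)]  |A|=972.7947
5. ⊥bis P1·P4 via (53.82,27.53): [(47.2168, 55.4062) (33.5593, 20.3972) (53.3864, 23.5724) (58.4733, 70) (56.7027, 70)]  |A|=562.4895
6. ⊥bis P1·P5 via (31.75,15.89): [(47.2168, 55.4062) (33.5593, 20.3972) (53.3864, 23.5724) (58.4733, 70) (56.7027, 70)]  |A|=562.4895
7. canonical 5-gon: [(47.2168, 55.4062) (33.5593, 20.3972) (53.3864, 23.5724) (58.4733, 70) (56.7027, 70)]
8. shoelace: 562.4895

Area of P1's cell: 562.4895 (5 vertices)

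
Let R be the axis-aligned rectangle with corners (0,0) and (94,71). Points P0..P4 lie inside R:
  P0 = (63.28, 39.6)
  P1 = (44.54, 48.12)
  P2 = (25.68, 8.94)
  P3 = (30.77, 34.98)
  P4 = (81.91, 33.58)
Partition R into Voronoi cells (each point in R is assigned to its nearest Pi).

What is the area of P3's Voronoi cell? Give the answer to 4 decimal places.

1. box [0,94]×[0,71]: [(0, 0) (94, 0) (94, 71) (0, 71)]
2. ⊥bis P3·P0 via (47.025,37.29): [(0, 0) (52.3243, 0) (42.2345, 71) (0, 71)]  |A|=3356.8358
3. ⊥bis P3·P1 via (37.655,41.55): [(0, 0) (52.3243, 0) (47.9533, 30.758) (9.5524, 71) (0, 71)]  |A|=2699.2393
4. ⊥bis P3·P2 via (28.225,21.96): [(0, 27.4771) (49.8029, 17.7422) (47.9533, 30.758) (9.5524, 71) (0, 71)]  |A|=1550.8454
5. ⊥bis P3·P4 via (56.34,34.28): [(0, 27.4771) (49.8029, 17.7422) (47.9533, 30.758) (9.5524, 71) (0, 71)]  |A|=1550.8454
6. canonical 5-gon: [(0, 27.4771) (49.8029, 17.7422) (47.9533, 30.758) (9.5524, 71) (0, 71)]
7. shoelace: 1550.8454

Area of P3's cell: 1550.8454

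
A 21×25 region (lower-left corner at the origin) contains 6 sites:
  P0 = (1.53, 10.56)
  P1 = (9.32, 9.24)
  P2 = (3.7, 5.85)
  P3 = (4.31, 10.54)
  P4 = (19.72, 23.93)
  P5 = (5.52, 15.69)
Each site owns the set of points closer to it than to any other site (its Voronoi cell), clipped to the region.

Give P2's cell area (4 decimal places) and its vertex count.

1. box [0,21]×[0,25]: [(0, 0) (21, 0) (21, 25) (0, 25)]
2. ⊥bis P2·P0 via (2.615,8.205): [(0, 7.0002) (0, 0) (21, 0) (21, 16.6754)]  |A|=248.5936
3. ⊥bis P2·P1 via (6.51,7.545): [(5.3514, 9.4657) (0, 7.0002) (0, 0) (11.0612, 0)]  |A|=71.0815
4. ⊥bis P2·P3 via (4.005,8.195): [(6.2978, 7.8968) (2.9041, 8.3382) (0, 7.0002) (0, 0) (11.0612, 0)]  |A|=68.6281
5. ⊥bis P2·P4 via (11.71,14.89): [(6.2978, 7.8968) (2.9041, 8.3382) (0, 7.0002) (0, 0) (11.0612, 0)]  |A|=68.6281
6. ⊥bis P2·P5 via (4.61,10.77): [(6.2978, 7.8968) (2.9041, 8.3382) (0, 7.0002) (0, 0) (11.0612, 0)]  |A|=68.6281
7. canonical 5-gon: [(6.2978, 7.8968) (2.9041, 8.3382) (0, 7.0002) (0, 0) (11.0612, 0)]
8. shoelace: 68.6281

Area of P2's cell: 68.6281 (5 vertices)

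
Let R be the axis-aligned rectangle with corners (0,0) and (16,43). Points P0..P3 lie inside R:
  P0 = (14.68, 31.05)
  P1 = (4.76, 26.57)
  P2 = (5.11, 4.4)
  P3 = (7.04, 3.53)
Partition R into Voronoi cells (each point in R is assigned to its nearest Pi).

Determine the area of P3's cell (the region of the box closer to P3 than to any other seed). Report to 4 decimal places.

1. box [0,16]×[0,43]: [(0, 0) (16, 0) (16, 43) (0, 43)]
2. ⊥bis P3·P0 via (10.86,17.29): [(0, 20.3049) (0, 0) (16, 0) (16, 15.8631)]  |A|=289.3437
3. ⊥bis P3·P1 via (5.9,15.05): [(15.5049, 16.0005) (0, 14.4661) (0, 0) (16, 0) (16, 15.8631)]  |A|=244.0789
4. ⊥bis P3·P2 via (6.075,3.965): [(15.5049, 16.0005) (11.3133, 15.5857) (4.2877, 0) (16, 0) (16, 15.8631)]  |A|=128.8355
5. canonical 5-gon: [(15.5049, 16.0005) (11.3133, 15.5857) (4.2877, 0) (16, 0) (16, 15.8631)]
6. shoelace: 128.8355

Area of P3's cell: 128.8355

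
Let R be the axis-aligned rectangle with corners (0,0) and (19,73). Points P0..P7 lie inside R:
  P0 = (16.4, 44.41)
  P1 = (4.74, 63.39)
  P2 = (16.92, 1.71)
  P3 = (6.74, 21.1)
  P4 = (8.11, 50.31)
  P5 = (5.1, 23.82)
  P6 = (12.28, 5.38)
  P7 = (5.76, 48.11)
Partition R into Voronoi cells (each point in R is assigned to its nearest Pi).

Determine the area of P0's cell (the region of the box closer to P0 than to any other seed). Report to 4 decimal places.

Area of P0's cell: 176.5904

1. box [0,19]×[0,73]: [(0, 0) (19, 0) (19, 73) (0, 73)]
2. ⊥bis P0·P1 via (10.57,53.9): [(0, 47.4065) (0, 0) (19, 0) (19, 59.0788)]  |A|=1011.6107
3. ⊥bis P0·P2 via (16.66,23.06): [(0, 47.4065) (0, 22.8571) (19, 23.0885) (19, 59.0788)]  |A|=575.1273
4. ⊥bis P0·P3 via (11.57,32.755): [(0, 47.4065) (0, 37.5498) (19, 29.6759) (19, 59.0788)]  |A|=372.9667
5. ⊥bis P0·P4 via (12.255,47.36): [(4.072, 35.8623) (19, 29.6759) (19, 56.8373)]  |A|=202.732
6. ⊥bis P0·P5 via (10.75,34.115): [(5.0535, 37.2413) (18.3409, 29.9491) (19, 29.6759) (19, 56.8373)]  |A|=189.9916
7. ⊥bis P0·P6 via (14.34,24.895): [(5.0535, 37.2413) (18.3409, 29.9491) (19, 29.6759) (19, 56.8373)]  |A|=189.9916
8. ⊥bis P0·P7 via (11.08,46.26): [(10.7053, 45.1826) (7.4806, 35.9093) (18.3409, 29.9491) (19, 29.6759) (19, 56.8373)]  |A|=176.5904
9. canonical 5-gon: [(10.7053, 45.1826) (7.4806, 35.9093) (18.3409, 29.9491) (19, 29.6759) (19, 56.8373)]
10. shoelace: 176.5904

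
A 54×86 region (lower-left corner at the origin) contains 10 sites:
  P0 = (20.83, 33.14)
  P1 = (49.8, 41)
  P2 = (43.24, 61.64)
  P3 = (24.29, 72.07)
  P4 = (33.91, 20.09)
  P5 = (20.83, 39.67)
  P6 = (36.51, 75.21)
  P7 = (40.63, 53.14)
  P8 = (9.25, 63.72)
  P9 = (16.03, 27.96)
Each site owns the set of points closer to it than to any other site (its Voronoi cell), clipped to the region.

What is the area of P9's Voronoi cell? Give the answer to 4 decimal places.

1. box [0,54]×[0,86]: [(0, 0) (54, 0) (54, 86) (0, 86)]
2. ⊥bis P9·P0 via (18.43,30.55): [(0, 47.628) (0, 0) (51.3985, 0)]  |A|=1224.0047
3. ⊥bis P9·P1 via (32.915,34.48): [(43.3489, 7.4592) (0, 47.628) (0, 0) (46.2292, 0)]  |A|=1204.7251
4. ⊥bis P9·P2 via (29.635,44.8): [(43.3489, 7.4592) (0, 47.628) (0, 0) (46.2292, 0)]  |A|=1204.7251
5. ⊥bis P9·P3 via (20.16,50.015): [(43.3489, 7.4592) (0, 47.628) (0, 0) (46.2292, 0)]  |A|=1204.7251
6. ⊥bis P9·P4 via (24.97,24.025): [(25.1153, 24.3551) (0, 47.628) (0, 0) (14.3952, 0)]  |A|=773.3947
7. ⊥bis P9·P5 via (18.43,33.815): [(25.1153, 24.3551) (12.1115, 36.405) (0, 41.3696) (0, 0) (14.3952, 0)]  |A|=735.4953
8. ⊥bis P9·P6 via (26.27,51.585): [(25.1153, 24.3551) (12.1115, 36.405) (0, 41.3696) (0, 0) (14.3952, 0)]  |A|=735.4953
9. ⊥bis P9·P7 via (28.33,40.55): [(25.1153, 24.3551) (12.1115, 36.405) (0, 41.3696) (0, 0) (14.3952, 0)]  |A|=735.4953
10. ⊥bis P9·P8 via (12.64,45.84): [(25.1153, 24.3551) (12.1115, 36.405) (0, 41.3696) (0, 0) (14.3952, 0)]  |A|=735.4953
11. canonical 5-gon: [(25.1153, 24.3551) (12.1115, 36.405) (0, 41.3696) (0, 0) (14.3952, 0)]
12. shoelace: 735.4953

Area of P9's cell: 735.4953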